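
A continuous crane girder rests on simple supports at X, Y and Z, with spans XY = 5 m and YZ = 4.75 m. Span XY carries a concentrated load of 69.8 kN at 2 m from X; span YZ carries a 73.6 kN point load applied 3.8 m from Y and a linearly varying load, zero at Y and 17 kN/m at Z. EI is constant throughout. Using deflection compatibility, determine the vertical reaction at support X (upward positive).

R_X = 30.42 kN

Insert a hinge at Y; M_Y is the redundant, and each span becomes simply supported.
End slopes at the hinge Y, treating each span as simply supported:
  span XY: point load 69.8 at a = 2: Pab(L + a)/(6LEI) = 97.72/EI
  span YZ: point load 73.6 at a = 3.8: Pab(L + b)/(6LEI) = 53.14/EI
  span YZ: triangular load, peak 17: 7w₀L³/(360EI) = 35.43/EI
  relative rotation θ_0 = (97.72 + 88.57)/EI = 186.3/EI
A unit hogging moment at Y produces rotation L₁/(3EI) + L₂/(3EI) = 3.25/EI.
Compatibility: M_Y·(L₁+L₂)/(3EI) = θ_0, giving M_Y = 57.32 kN·m (hogging).
Span XY, ΣM about X with M_Y applied at Y: R_Y^{XY}·5 = 139.6 + 57.32, so R_Y^{XY} = 39.38 kN and R_X = 69.8 − 39.38 = 30.42 kN.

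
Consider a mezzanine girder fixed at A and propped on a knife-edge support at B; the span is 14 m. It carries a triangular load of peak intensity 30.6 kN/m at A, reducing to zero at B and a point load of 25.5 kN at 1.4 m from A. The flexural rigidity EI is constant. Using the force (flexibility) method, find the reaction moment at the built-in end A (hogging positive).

M_A = 430.4 kN·m

Remove the prop at B; the released (primary) structure is a cantilever built in at A.
Primary-structure tip deflection at B by superposition:
  triangular load, peak 30.6 at the fixed end: w₀L⁴/(30EI) = 39184/EI
  point load 25.5 at a = 1.4: Pa²(3L − a)/(6EI) = 338.2/EI
  δ_0 = 39523/EI
Tip deflection under a unit load at B: L³/(3EI) = 914.7/EI.
The prop prevents deflection at B: R_B = δ_0/δ_{BB} = 39523/914.7 = 43.21 kN.
Moment equilibrium about A: M_A = Σ(load moments about A) − R_B·L = 1035 − 43.21×14 = 430.4 kN·m.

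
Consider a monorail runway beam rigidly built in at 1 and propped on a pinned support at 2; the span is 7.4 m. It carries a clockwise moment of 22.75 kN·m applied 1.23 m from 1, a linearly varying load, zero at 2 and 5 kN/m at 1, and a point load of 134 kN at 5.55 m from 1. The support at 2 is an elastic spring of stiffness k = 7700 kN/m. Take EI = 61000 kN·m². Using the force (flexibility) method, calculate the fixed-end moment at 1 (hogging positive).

M_1 = 183.7 kN·m

Remove the prop at 2; the released (primary) structure is a cantilever built in at 1.
Downward deflection at the released point 2 due to the loads:
  clockwise couple 22.75 at a = 1.23: M₀a(2L − a)/(2EI) = 189.9/EI
  triangular load, peak 5 at the fixed end: w₀L⁴/(30EI) = 499.8/EI
  point load 134 at a = 5.55: Pa²(3L − a)/(6EI) = 11454/EI
  δ_0 = 12144/EI
Tip deflection under a unit load at 2: L³/(3EI) = 135.1/EI.
With EI = 61000 kN·m²: δ_0 = 0.19907 m and δ_{22} = 0.002214 m/kN.
Compatibility — the spring shortens by R_2/k under the reaction it provides: δ_0 − R_2·δ_{22} = R_2/k. With 1/k = 0.00013 m/kN, R_2 = δ_0 / (δ_{22} + 1/k) = 0.19907 / (0.002214 + 0.00013) = 84.92 kN.
Moment equilibrium about 1: M_1 = Σ(load moments about 1) − R_2·L = 812.1 − 84.92×7.4 = 183.7 kN·m.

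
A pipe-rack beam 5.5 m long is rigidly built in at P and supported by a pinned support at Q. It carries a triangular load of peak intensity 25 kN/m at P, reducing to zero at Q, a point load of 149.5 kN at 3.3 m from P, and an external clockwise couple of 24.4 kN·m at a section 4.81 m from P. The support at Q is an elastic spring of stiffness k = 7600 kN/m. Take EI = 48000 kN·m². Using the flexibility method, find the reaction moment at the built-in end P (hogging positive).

Choose R_Q as the redundant. The primary structure is the cantilever fixed at P.
Deflection at Q on the released cantilever, summing each load's contribution:
  triangular load, peak 25 at the fixed end: w₀L⁴/(30EI) = 762.6/EI
  point load 149.5 at a = 3.3: Pa²(3L − a)/(6EI) = 3582/EI
  clockwise couple 24.4 at a = 4.81: M₀a(2L − a)/(2EI) = 363.2/EI
  δ_0 = 4708/EI
Flexibility coefficient — unit upward force at Q: δ_{QQ} = L³/(3EI) = 55.46/EI.
With EI = 48000 kN·m²: δ_0 = 0.098073 m and δ_{QQ} = 0.001155 m/kN.
Compatibility — the spring shortens by R_Q/k under the reaction it provides: δ_0 − R_Q·δ_{QQ} = R_Q/k. With 1/k = 0.000132 m/kN, R_Q = δ_0 / (δ_{QQ} + 1/k) = 0.098073 / (0.001155 + 0.000132) = 76.21 kN.
Moment equilibrium about P: M_P = Σ(load moments about P) − R_Q·L = 643.8 − 76.21×5.5 = 224.7 kN·m.

M_P = 224.7 kN·m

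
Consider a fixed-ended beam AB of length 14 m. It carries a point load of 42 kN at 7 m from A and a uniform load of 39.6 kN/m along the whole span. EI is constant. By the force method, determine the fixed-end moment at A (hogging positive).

M_A = 720.3 kN·m

Release both end moments; the primary structure is a simply-supported span AB with redundants M_A and M_B.
On the primary (simply-supported) span, the end slopes from the loading are:
  at A: point load 42 at a = 7: Pab(L + b)/(6LEI) = 514.5/EI
  at B: point load 42 at a = 7: Pab(L + a)/(6LEI) = 514.5/EI
  at A: UDL 39.6: wL³/(24EI) = 4528/EI
  at B: UDL 39.6: wL³/(24EI) = 4528/EI
  θ_A0 = 5042/EI,  θ_B0 = 5042/EI
Flexibility coefficients: a unit moment at one end gives L/(3EI) there and L/(6EI) at the far end, so f₁₁ = f₂₂ = 4.667/EI and f₁₂ = f₂₁ = 2.333/EI.
Compatibility — zero rotation at each built-in end:
  4.667 M_A + 2.333 M_B = 5042
  2.333 M_A + 4.667 M_B = 5042
Solving the pair gives M_A = 720.3 kN·m and M_B = 720.3 kN·m (hogging).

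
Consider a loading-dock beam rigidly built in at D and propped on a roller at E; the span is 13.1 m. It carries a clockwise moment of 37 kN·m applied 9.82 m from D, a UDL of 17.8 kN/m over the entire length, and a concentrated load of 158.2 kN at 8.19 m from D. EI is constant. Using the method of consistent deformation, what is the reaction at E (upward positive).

Remove the prop at E; the released (primary) structure is a cantilever built in at D.
Deflection at E on the released cantilever, summing each load's contribution:
  clockwise couple 37 at a = 9.82: M₀a(2L − a)/(2EI) = 2976/EI
  UDL 17.8: wL⁴/(8EI) = 65526/EI
  point load 158.2 at a = 8.19: Pa²(3L − a)/(6EI) = 55020/EI
  δ_0 = 123522/EI
Flexibility coefficient — unit upward force at E: δ_{EE} = L³/(3EI) = 749.4/EI.
The prop prevents deflection at E: R_E = δ_0/δ_{EE} = 123522/749.4 = 164.8 kN.

R_E = 164.8 kN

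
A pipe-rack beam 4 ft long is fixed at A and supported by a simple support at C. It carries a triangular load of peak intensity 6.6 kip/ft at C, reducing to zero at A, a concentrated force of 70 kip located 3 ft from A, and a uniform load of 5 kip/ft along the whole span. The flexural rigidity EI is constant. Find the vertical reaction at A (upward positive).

R_A = 44.14 kip

Take the reaction at C as the redundant and release it; the primary structure is a cantilever fixed at A.
Downward deflection at the released point C due to the loads:
  triangular load, peak 6.6 at the free end: 11w₀L⁴/(120EI) = 154.9/EI
  point load 70 at a = 3: Pa²(3L − a)/(6EI) = 945/EI
  UDL 5: wL⁴/(8EI) = 160/EI
  δ_0 = 1260/EI
Tip deflection under a unit load at C: L³/(3EI) = 21.33/EI.
Compatibility at C: δ_0 − R_C·δ_{CC} = 0, so R_C = 1260/21.33 = 59.06 kip.
Vertical equilibrium: R_A = ΣP − R_C = 103.2 − 59.06 = 44.14 kip.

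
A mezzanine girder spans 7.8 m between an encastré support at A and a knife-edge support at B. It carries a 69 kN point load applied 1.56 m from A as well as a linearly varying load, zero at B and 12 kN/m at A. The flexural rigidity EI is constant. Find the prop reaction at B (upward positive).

Take the reaction at B as the redundant and release it; the primary structure is a cantilever fixed at A.
Primary-structure tip deflection at B by superposition:
  point load 69 at a = 1.56: Pa²(3L − a)/(6EI) = 611.2/EI
  triangular load, peak 12 at the fixed end: w₀L⁴/(30EI) = 1481/EI
  δ_0 = 2092/EI
Tip deflection under a unit load at B: L³/(3EI) = 158.2/EI.
The prop prevents deflection at B: R_B = δ_0/δ_{BB} = 2092/158.2 = 13.22 kN.

R_B = 13.22 kN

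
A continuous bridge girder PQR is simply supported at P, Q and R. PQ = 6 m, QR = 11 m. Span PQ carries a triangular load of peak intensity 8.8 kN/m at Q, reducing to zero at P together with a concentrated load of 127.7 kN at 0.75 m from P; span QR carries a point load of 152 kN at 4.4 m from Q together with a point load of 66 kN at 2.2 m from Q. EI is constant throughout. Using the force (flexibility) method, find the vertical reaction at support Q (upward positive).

R_Q = 254.7 kN

Release continuity at Q by inserting a hinge; the redundant is the internal moment M_Q. The primary structure is two simply-supported spans PQ and QR.
Discontinuity in slope at Q on the released structure — sum the simple-span end rotations:
  span PQ: triangular load, peak 8.8: w₀L³/(45EI) = 42.24/EI
  span PQ: point load 127.7 at a = 0.75: Pab(L + a)/(6LEI) = 94.28/EI
  span QR: point load 152 at a = 4.4: Pab(L + b)/(6LEI) = 1177/EI
  span QR: point load 66 at a = 2.2: Pab(L + b)/(6LEI) = 383.3/EI
  relative rotation θ_0 = (136.5 + 1560)/EI = 1697/EI
A unit hogging moment at Q produces rotation L₁/(3EI) + L₂/(3EI) = 5.667/EI.
Slope continuity at Q: θ_0 = M_Q·5.667/EI, so M_Q = 1697/5.667 = 299.5 kN·m (hogging).
Span PQ, ΣM about P with M_Q applied at Q: R_Q^{PQ}·6 = 201.4 + 299.5, so R_Q^{PQ} = 83.47 kN and R_P = 154.1 − 83.47 = 70.63 kN.
Span QR, ΣM about R: R_Q^{QR}·11 = 1584 + 299.5, so R_Q^{QR} = 171.2 kN and R_R = 218 − 171.2 = 46.78 kN.
R_Q = 83.47 + 171.2 = 254.7 kN.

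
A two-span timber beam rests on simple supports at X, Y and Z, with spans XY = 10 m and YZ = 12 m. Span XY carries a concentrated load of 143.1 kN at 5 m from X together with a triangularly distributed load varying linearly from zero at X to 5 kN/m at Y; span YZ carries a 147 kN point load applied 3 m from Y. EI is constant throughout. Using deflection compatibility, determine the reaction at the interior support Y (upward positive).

R_Y = 252.5 kN

Insert a hinge at Y; M_Y is the redundant, and each span becomes simply supported.
Rotations at Y on the released spans (each span's end-slope, ×1/EI):
  span XY: point load 143.1 at a = 5: Pab(L + a)/(6LEI) = 894.4/EI
  span XY: triangular load, peak 5: w₀L³/(45EI) = 111.1/EI
  span YZ: point load 147 at a = 3: Pab(L + b)/(6LEI) = 1158/EI
  relative rotation θ_0 = (1005 + 1158)/EI = 2163/EI
A unit hogging moment at Y produces rotation L₁/(3EI) + L₂/(3EI) = 7.333/EI.
Compatibility: M_Y·(L₁+L₂)/(3EI) = θ_0, giving M_Y = 295 kN·m (hogging).
Span XY, ΣM about X with M_Y applied at Y: R_Y^{XY}·10 = 882.2 + 295, so R_Y^{XY} = 117.7 kN and R_X = 168.1 − 117.7 = 50.39 kN.
Span YZ, ΣM about Z: R_Y^{YZ}·12 = 1323 + 295, so R_Y^{YZ} = 134.8 kN and R_Z = 147 − 134.8 = 12.17 kN.
R_Y = 117.7 + 134.8 = 252.5 kN.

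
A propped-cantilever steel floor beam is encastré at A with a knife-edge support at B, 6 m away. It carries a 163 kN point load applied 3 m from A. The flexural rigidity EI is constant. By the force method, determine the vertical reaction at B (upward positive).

R_B = 50.94 kN

Remove the prop at B; the released (primary) structure is a cantilever built in at A.
Primary-structure tip deflection at B by superposition:
  point load 163 at a = 3: Pa²(3L − a)/(6EI) = 3668/EI
Flexibility coefficient — unit upward force at B: δ_{BB} = L³/(3EI) = 72/EI.
Compatibility at B: δ_0 − R_B·δ_{BB} = 0, so R_B = 3668/72 = 50.94 kN.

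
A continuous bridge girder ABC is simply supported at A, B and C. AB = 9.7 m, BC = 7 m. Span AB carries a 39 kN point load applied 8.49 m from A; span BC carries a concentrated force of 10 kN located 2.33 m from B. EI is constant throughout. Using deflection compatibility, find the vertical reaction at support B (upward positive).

R_B = 47.67 kN

Release continuity at B by inserting a hinge; the redundant is the internal moment M_B. The primary structure is two simply-supported spans AB and BC.
Discontinuity in slope at B on the released structure — sum the simple-span end rotations:
  span AB: point load 39 at a = 8.49: Pab(L + a)/(6LEI) = 125.2/EI
  span BC: point load 10 at a = 2.33: Pab(L + b)/(6LEI) = 30.23/EI
  relative rotation θ_0 = (125.2 + 30.23)/EI = 155.5/EI
A unit hogging moment at B produces rotation L₁/(3EI) + L₂/(3EI) = 5.567/EI.
Compatibility: M_B·(L₁+L₂)/(3EI) = θ_0, giving M_B = 27.93 kN·m (hogging).
Span AB, ΣM about A with M_B applied at B: R_B^{AB}·9.7 = 331.1 + 27.93, so R_B^{AB} = 37.01 kN and R_A = 39 − 37.01 = 1.986 kN.
Span BC, ΣM about C: R_B^{BC}·7 = 46.7 + 27.93, so R_B^{BC} = 10.66 kN and R_C = 10 − 10.66 = -0.6608 kN.
R_B = 37.01 + 10.66 = 47.67 kN.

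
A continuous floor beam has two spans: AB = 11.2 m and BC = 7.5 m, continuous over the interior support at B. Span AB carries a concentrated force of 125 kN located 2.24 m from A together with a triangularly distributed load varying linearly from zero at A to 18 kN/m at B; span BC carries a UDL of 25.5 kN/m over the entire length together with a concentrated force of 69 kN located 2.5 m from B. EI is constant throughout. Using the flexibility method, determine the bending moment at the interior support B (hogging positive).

Release continuity at B by inserting a hinge; the redundant is the internal moment M_B. The primary structure is two simply-supported spans AB and BC.
End slopes at the hinge B, treating each span as simply supported:
  span AB: point load 125 at a = 2.24: Pab(L + a)/(6LEI) = 501.8/EI
  span AB: triangular load, peak 18: w₀L³/(45EI) = 562/EI
  span BC: UDL 25.5: wL³/(24EI) = 448.2/EI
  span BC: point load 69 at a = 2.5: Pab(L + b)/(6LEI) = 239.6/EI
  relative rotation θ_0 = (1064 + 687.8)/EI = 1752/EI
A unit hogging moment at B produces rotation L₁/(3EI) + L₂/(3EI) = 6.233/EI.
Slope continuity at B: θ_0 = M_B·6.233/EI, so M_B = 1752/6.233 = 281 kN·m (hogging).

M_B = 281 kN·m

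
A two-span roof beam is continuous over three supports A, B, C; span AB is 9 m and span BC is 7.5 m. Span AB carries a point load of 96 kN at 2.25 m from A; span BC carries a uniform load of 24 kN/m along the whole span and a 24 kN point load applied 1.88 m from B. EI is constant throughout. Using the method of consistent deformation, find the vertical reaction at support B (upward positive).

Insert a hinge at B; M_B is the redundant, and each span becomes simply supported.
Rotations at B on the released spans (each span's end-slope, ×1/EI):
  span AB: point load 96 at a = 2.25: Pab(L + a)/(6LEI) = 303.8/EI
  span BC: UDL 24: wL³/(24EI) = 421.9/EI
  span BC: point load 24 at a = 1.88: Pab(L + b)/(6LEI) = 73.93/EI
  relative rotation θ_0 = (303.8 + 495.8)/EI = 799.6/EI
A unit hogging moment at B produces rotation L₁/(3EI) + L₂/(3EI) = 5.5/EI.
Compatibility: M_B·(L₁+L₂)/(3EI) = θ_0, giving M_B = 145.4 kN·m (hogging).
Span AB, ΣM about A with M_B applied at B: R_B^{AB}·9 = 216 + 145.4, so R_B^{AB} = 40.15 kN and R_A = 96 − 40.15 = 55.85 kN.
Span BC, ΣM about C: R_B^{BC}·7.5 = 809.9 + 145.4, so R_B^{BC} = 127.4 kN and R_C = 204 − 127.4 = 76.63 kN.
R_B = 40.15 + 127.4 = 167.5 kN.

R_B = 167.5 kN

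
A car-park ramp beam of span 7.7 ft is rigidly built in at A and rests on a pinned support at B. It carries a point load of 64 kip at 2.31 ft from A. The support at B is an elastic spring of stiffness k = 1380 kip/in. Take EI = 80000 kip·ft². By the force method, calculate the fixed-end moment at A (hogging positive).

Release the roller at B. Primary structure: cantilever fixed at A.
Downward deflection at the released point B due to the loads:
  point load 64 at a = 2.31: Pa²(3L − a)/(6EI) = 1183/EI
Flexibility coefficient — unit upward force at B: δ_{BB} = L³/(3EI) = 152.2/EI.
With EI = 80000 kip·ft²: δ_0 = 0.014792 ft and δ_{BB} = 0.001902 ft/kip.
Compatibility — the spring shortens by R_B/k under the reaction it provides: δ_0 − R_B·δ_{BB} = R_B/k. With 1/k = 1/(1380×12) ft/kip = 0.00006 ft/kip, R_B = δ_0 / (δ_{BB} + 1/k) = 0.014792 / (0.001902 + 0.00006) = 7.537 kip.
Moment equilibrium about A: M_A = Σ(load moments about A) − R_B·L = 147.8 − 7.537×7.7 = 89.81 kip·ft.

M_A = 89.81 kip·ft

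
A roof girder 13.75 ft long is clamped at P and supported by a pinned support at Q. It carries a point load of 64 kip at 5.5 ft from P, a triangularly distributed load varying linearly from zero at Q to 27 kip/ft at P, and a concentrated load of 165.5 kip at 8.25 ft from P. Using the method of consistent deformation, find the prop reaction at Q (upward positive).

R_Q = 121.9 kip

Take the reaction at Q as the redundant and release it; the primary structure is a cantilever fixed at P.
Free-end deflection of the primary structure under the applied loading (downward +):
  point load 64 at a = 5.5: Pa²(3L − a)/(6EI) = 11535/EI
  triangular load, peak 27 at the fixed end: w₀L⁴/(30EI) = 32170/EI
  point load 165.5 at a = 8.25: Pa²(3L − a)/(6EI) = 61954/EI
  δ_0 = 105659/EI
Tip deflection under a unit load at Q: L³/(3EI) = 866.5/EI.
The prop prevents deflection at Q: R_Q = δ_0/δ_{QQ} = 105659/866.5 = 121.9 kip.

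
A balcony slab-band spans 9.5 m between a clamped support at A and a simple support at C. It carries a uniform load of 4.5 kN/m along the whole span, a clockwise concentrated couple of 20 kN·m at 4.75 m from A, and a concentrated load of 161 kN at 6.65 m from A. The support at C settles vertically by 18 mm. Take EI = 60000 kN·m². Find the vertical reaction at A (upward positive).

Remove the prop at C; the released (primary) structure is a cantilever built in at A.
Free-end deflection of the primary structure under the applied loading (downward +):
  UDL 4.5: wL⁴/(8EI) = 4582/EI
  clockwise couple 20 at a = 4.75: M₀a(2L − a)/(2EI) = 676.9/EI
  point load 161 at a = 6.65: Pa²(3L − a)/(6EI) = 25928/EI
  δ_0 = 31186/EI
Flexibility coefficient — unit upward force at C: δ_{CC} = L³/(3EI) = 285.8/EI.
With EI = 60000 kN·m²: δ_0 = 0.51977 m and δ_{CC} = 0.004763 m/kN.
Compatibility — the beam at C must follow the support down by 0.018 m: δ_0 − R_C·δ_{CC} = 0.018, so R_C = (0.51977 − 0.018)/0.004763 = 105.3 kN.
Vertical equilibrium: R_A = ΣP − R_C = 203.8 − 105.3 = 98.41 kN.

R_A = 98.41 kN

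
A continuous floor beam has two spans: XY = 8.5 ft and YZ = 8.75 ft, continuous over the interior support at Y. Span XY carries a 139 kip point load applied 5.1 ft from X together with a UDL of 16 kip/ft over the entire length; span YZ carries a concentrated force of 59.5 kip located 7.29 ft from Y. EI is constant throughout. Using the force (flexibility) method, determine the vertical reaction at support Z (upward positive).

R_Z = 26.21 kip

Insert a hinge at Y; M_Y is the redundant, and each span becomes simply supported.
End slopes at the hinge Y, treating each span as simply supported:
  span XY: point load 139 at a = 5.1: Pab(L + a)/(6LEI) = 642.7/EI
  span XY: UDL 16: wL³/(24EI) = 409.4/EI
  span YZ: point load 59.5 at a = 7.29: Pab(L + b)/(6LEI) = 123.2/EI
  relative rotation θ_0 = (1052 + 123.2)/EI = 1175/EI
A unit hogging moment at Y produces rotation L₁/(3EI) + L₂/(3EI) = 5.75/EI.
Compatibility: M_Y·(L₁+L₂)/(3EI) = θ_0, giving M_Y = 204.4 kip·ft (hogging).
Span YZ, ΣM about Z: R_Y^{YZ}·8.75 = 86.87 + 204.4, so R_Y^{YZ} = 33.29 kip and R_Z = 59.5 − 33.29 = 26.21 kip.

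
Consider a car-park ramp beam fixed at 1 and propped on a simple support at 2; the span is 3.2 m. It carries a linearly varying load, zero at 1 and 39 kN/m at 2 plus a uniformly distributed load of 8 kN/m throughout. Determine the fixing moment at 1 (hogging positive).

M_1 = 33.54 kN·m

Choose R_2 as the redundant. The primary structure is the cantilever fixed at 1.
Free-end deflection of the primary structure under the applied loading (downward +):
  triangular load, peak 39 at the free end: 11w₀L⁴/(120EI) = 374.9/EI
  UDL 8: wL⁴/(8EI) = 104.9/EI
  δ_0 = 479.7/EI
Tip deflection under a unit load at 2: L³/(3EI) = 10.92/EI.
The prop prevents deflection at 2: R_2 = δ_0/δ_{22} = 479.7/10.92 = 43.92 kN.
Moment equilibrium about 1: M_1 = Σ(load moments about 1) − R_2·L = 174.1 − 43.92×3.2 = 33.54 kN·m.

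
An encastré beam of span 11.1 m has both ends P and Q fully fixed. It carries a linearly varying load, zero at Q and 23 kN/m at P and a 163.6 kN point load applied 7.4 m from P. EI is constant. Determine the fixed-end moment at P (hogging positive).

M_P = 276.2 kN·m

Release both end moments; the primary structure is a simply-supported span PQ with redundants M_P and M_Q.
Simple-span end rotations at P and Q under the given loads:
  at P: triangular load, peak 23: w₀L³/(45EI) = 699/EI
  at Q: triangular load, peak 23: 7w₀L³/(360EI) = 611.6/EI
  at P: point load 163.6 at a = 7.4: Pab(L + b)/(6LEI) = 995.4/EI
  at Q: point load 163.6 at a = 7.4: Pab(L + a)/(6LEI) = 1244/EI
  θ_P0 = 1694/EI,  θ_Q0 = 1856/EI
Flexibility coefficients: a unit moment at one end gives L/(3EI) there and L/(6EI) at the far end, so f₁₁ = f₂₂ = 3.7/EI and f₁₂ = f₂₁ = 1.85/EI.
Compatibility — zero rotation at each built-in end:
  3.7 M_P + 1.85 M_Q = 1694
  1.85 M_P + 3.7 M_Q = 1856
Solving the pair gives M_P = 276.2 kN·m and M_Q = 363.5 kN·m (hogging).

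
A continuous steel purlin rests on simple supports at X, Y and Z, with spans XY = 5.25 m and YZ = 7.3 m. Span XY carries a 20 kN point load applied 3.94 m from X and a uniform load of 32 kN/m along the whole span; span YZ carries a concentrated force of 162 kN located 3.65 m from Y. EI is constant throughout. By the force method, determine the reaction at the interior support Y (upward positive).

R_Y = 239.7 kN

Take M_Y as the redundant. Released structure: two simple spans XY and YZ with a hinge at Y.
Rotations at Y on the released spans (each span's end-slope, ×1/EI):
  span XY: point load 20 at a = 3.94: Pab(L + a)/(6LEI) = 30.12/EI
  span XY: UDL 32: wL³/(24EI) = 192.9/EI
  span YZ: point load 162 at a = 3.65: Pab(L + b)/(6LEI) = 539.6/EI
  relative rotation θ_0 = (223.1 + 539.6)/EI = 762.6/EI
A unit hogging moment at Y produces rotation L₁/(3EI) + L₂/(3EI) = 4.183/EI.
Slope continuity at Y: θ_0 = M_Y·4.183/EI, so M_Y = 762.6/4.183 = 182.3 kN·m (hogging).
Span XY, ΣM about X with M_Y applied at Y: R_Y^{XY}·5.25 = 519.8 + 182.3, so R_Y^{XY} = 133.7 kN and R_X = 188 − 133.7 = 54.27 kN.
Span YZ, ΣM about Z: R_Y^{YZ}·7.3 = 591.3 + 182.3, so R_Y^{YZ} = 106 kN and R_Z = 162 − 106 = 56.03 kN.
R_Y = 133.7 + 106 = 239.7 kN.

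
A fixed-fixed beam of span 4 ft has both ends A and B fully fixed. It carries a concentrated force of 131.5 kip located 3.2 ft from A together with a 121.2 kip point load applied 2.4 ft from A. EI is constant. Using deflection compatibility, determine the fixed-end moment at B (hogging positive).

M_B = 137.1 kip·ft

Take the two fixed-end moments M_A, M_B as redundants; the released structure is the simple span AB.
End rotations of the released simple span under the applied load (×1/EI):
  at A: point load 131.5 at a = 3.2: Pab(L + b)/(6LEI) = 67.33/EI
  at B: point load 131.5 at a = 3.2: Pab(L + a)/(6LEI) = 101/EI
  at A: point load 121.2 at a = 2.4: Pab(L + b)/(6LEI) = 108.6/EI
  at B: point load 121.2 at a = 2.4: Pab(L + a)/(6LEI) = 124.1/EI
  θ_A0 = 175.9/EI,  θ_B0 = 225.1/EI
Flexibility coefficients: a unit moment at one end gives L/(3EI) there and L/(6EI) at the far end, so f₁₁ = f₂₂ = 1.333/EI and f₁₂ = f₂₁ = 0.6667/EI.
Compatibility — zero rotation at each built-in end:
  1.333 M_A + 0.6667 M_B = 175.9
  0.6667 M_A + 1.333 M_B = 225.1
Solving the pair gives M_A = 63.37 kip·ft and M_B = 137.1 kip·ft (hogging).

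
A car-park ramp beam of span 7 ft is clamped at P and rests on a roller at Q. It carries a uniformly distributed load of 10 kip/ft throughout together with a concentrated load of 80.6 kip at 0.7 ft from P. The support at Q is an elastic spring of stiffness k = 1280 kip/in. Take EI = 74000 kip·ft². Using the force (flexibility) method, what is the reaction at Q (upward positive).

Choose R_Q as the redundant. The primary structure is the cantilever fixed at P.
Free-end deflection of the primary structure under the applied loading (downward +):
  UDL 10: wL⁴/(8EI) = 3001/EI
  point load 80.6 at a = 0.7: Pa²(3L − a)/(6EI) = 133.6/EI
  δ_0 = 3135/EI
Flexibility coefficient — unit upward force at Q: δ_{QQ} = L³/(3EI) = 114.3/EI.
With EI = 74000 kip·ft²: δ_0 = 0.042363 ft and δ_{QQ} = 0.001545 ft/kip.
Compatibility — the spring shortens by R_Q/k under the reaction it provides: δ_0 − R_Q·δ_{QQ} = R_Q/k. With 1/k = 1/(1280×12) ft/kip = 0.000065 ft/kip, R_Q = δ_0 / (δ_{QQ} + 1/k) = 0.042363 / (0.001545 + 0.000065) = 26.31 kip.

R_Q = 26.31 kip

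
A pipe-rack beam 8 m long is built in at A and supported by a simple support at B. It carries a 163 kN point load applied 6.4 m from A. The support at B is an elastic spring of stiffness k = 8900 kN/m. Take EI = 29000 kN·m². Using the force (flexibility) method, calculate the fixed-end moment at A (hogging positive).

M_A = 142.4 kN·m

Choose R_B as the redundant. The primary structure is the cantilever fixed at A.
Primary-structure tip deflection at B by superposition:
  point load 163 at a = 6.4: Pa²(3L − a)/(6EI) = 19584/EI
Tip deflection under a unit load at B: L³/(3EI) = 170.7/EI.
With EI = 29000 kN·m²: δ_0 = 0.67532 m and δ_{BB} = 0.005885 m/kN.
Compatibility — the spring shortens by R_B/k under the reaction it provides: δ_0 − R_B·δ_{BB} = R_B/k. With 1/k = 0.000112 m/kN, R_B = δ_0 / (δ_{BB} + 1/k) = 0.67532 / (0.005885 + 0.000112) = 112.6 kN.
Moment equilibrium about A: M_A = Σ(load moments about A) − R_B·L = 1043 − 112.6×8 = 142.4 kN·m.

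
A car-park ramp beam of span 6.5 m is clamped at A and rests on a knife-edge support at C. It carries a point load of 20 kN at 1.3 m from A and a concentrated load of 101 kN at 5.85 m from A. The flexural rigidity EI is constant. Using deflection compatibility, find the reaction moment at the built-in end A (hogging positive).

M_A = 51.22 kN·m

Choose R_C as the redundant. The primary structure is the cantilever fixed at A.
Free-end deflection of the primary structure under the applied loading (downward +):
  point load 20 at a = 1.3: Pa²(3L − a)/(6EI) = 102.5/EI
  point load 101 at a = 5.85: Pa²(3L − a)/(6EI) = 7863/EI
  δ_0 = 7966/EI
Flexibility coefficient — unit upward force at C: δ_{CC} = L³/(3EI) = 91.54/EI.
The prop prevents deflection at C: R_C = δ_0/δ_{CC} = 7966/91.54 = 87.02 kN.
Moment equilibrium about A: M_A = Σ(load moments about A) − R_C·L = 616.9 − 87.02×6.5 = 51.22 kN·m.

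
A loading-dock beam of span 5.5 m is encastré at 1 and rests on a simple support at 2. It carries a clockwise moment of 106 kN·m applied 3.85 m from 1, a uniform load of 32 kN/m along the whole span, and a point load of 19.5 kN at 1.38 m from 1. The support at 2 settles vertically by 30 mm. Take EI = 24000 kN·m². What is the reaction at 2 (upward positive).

Release the roller at 2. Primary structure: cantilever fixed at 1.
Free-end deflection of the primary structure under the applied loading (downward +):
  clockwise couple 106 at a = 3.85: M₀a(2L − a)/(2EI) = 1459/EI
  UDL 32: wL⁴/(8EI) = 3660/EI
  point load 19.5 at a = 1.38: Pa²(3L − a)/(6EI) = 93.58/EI
  δ_0 = 5213/EI
Tip deflection under a unit load at 2: L³/(3EI) = 55.46/EI.
With EI = 24000 kN·m²: δ_0 = 0.2172 m and δ_{22} = 0.002311 m/kN.
Compatibility — the beam at 2 must follow the support down by 0.03 m: δ_0 − R_2·δ_{22} = 0.03, so R_2 = (0.2172 − 0.03)/0.002311 = 81.01 kN.

R_2 = 81.01 kN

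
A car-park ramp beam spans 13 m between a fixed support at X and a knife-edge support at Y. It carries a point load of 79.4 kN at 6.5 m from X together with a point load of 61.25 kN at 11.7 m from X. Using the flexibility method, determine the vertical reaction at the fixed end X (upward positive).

R_X = 63.74 kN

Release the roller at Y. Primary structure: cantilever fixed at X.
Free-end deflection of the primary structure under the applied loading (downward +):
  point load 79.4 at a = 6.5: Pa²(3L − a)/(6EI) = 18171/EI
  point load 61.25 at a = 11.7: Pa²(3L − a)/(6EI) = 38150/EI
  δ_0 = 56321/EI
Flexibility coefficient — unit upward force at Y: δ_{YY} = L³/(3EI) = 732.3/EI.
Compatibility at Y: δ_0 − R_Y·δ_{YY} = 0, so R_Y = 56321/732.3 = 76.91 kN.
Vertical equilibrium: R_X = ΣP − R_Y = 140.7 − 76.91 = 63.74 kN.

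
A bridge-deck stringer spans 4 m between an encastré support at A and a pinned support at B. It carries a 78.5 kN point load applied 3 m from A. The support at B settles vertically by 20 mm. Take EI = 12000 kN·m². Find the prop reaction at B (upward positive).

R_B = 38.43 kN

Release the roller at B. Primary structure: cantilever fixed at A.
Downward deflection at the released point B due to the loads:
  point load 78.5 at a = 3: Pa²(3L − a)/(6EI) = 1060/EI
Tip deflection under a unit load at B: L³/(3EI) = 21.33/EI.
With EI = 12000 kN·m²: δ_0 = 0.088313 m and δ_{BB} = 0.001778 m/kN.
Compatibility — the beam at B must follow the support down by 0.02 m: δ_0 − R_B·δ_{BB} = 0.02, so R_B = (0.088313 − 0.02)/0.001778 = 38.43 kN.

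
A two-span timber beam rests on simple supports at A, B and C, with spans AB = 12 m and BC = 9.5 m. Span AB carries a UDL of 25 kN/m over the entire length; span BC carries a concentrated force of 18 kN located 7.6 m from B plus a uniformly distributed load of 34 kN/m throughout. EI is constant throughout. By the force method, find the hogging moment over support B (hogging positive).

M_B = 427.9 kN·m

Take M_B as the redundant. Released structure: two simple spans AB and BC with a hinge at B.
Rotations at B on the released spans (each span's end-slope, ×1/EI):
  span AB: UDL 25: wL³/(24EI) = 1800/EI
  span BC: point load 18 at a = 7.6: Pab(L + b)/(6LEI) = 51.98/EI
  span BC: UDL 34: wL³/(24EI) = 1215/EI
  relative rotation θ_0 = (1800 + 1267)/EI = 3067/EI
A unit hogging moment at B produces rotation L₁/(3EI) + L₂/(3EI) = 7.167/EI.
Slope continuity at B: θ_0 = M_B·7.167/EI, so M_B = 3067/7.167 = 427.9 kN·m (hogging).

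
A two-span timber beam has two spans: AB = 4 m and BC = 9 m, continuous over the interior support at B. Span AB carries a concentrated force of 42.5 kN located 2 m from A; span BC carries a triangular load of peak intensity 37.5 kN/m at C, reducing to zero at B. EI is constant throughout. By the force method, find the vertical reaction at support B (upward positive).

Release continuity at B by inserting a hinge; the redundant is the internal moment M_B. The primary structure is two simply-supported spans AB and BC.
End slopes at the hinge B, treating each span as simply supported:
  span AB: point load 42.5 at a = 2: Pab(L + a)/(6LEI) = 42.5/EI
  span BC: triangular load, peak 37.5: 7w₀L³/(360EI) = 531.6/EI
  relative rotation θ_0 = (42.5 + 531.6)/EI = 574.1/EI
A unit hogging moment at B produces rotation L₁/(3EI) + L₂/(3EI) = 4.333/EI.
Compatibility: M_B·(L₁+L₂)/(3EI) = θ_0, giving M_B = 132.5 kN·m (hogging).
Span AB, ΣM about A with M_B applied at B: R_B^{AB}·4 = 85 + 132.5, so R_B^{AB} = 54.37 kN and R_A = 42.5 − 54.37 = -11.87 kN.
Span BC, ΣM about C: R_B^{BC}·9 = 506.2 + 132.5, so R_B^{BC} = 70.97 kN and R_C = 168.8 − 70.97 = 97.78 kN.
R_B = 54.37 + 70.97 = 125.3 kN.

R_B = 125.3 kN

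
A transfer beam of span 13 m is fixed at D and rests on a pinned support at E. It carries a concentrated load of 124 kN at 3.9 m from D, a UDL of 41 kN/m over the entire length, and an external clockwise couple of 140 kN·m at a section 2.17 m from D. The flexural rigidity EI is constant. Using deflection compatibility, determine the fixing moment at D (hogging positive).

M_D = 1230 kN·m

Remove the prop at E; the released (primary) structure is a cantilever built in at D.
Deflection at E on the released cantilever, summing each load's contribution:
  point load 124 at a = 3.9: Pa²(3L − a)/(6EI) = 11033/EI
  UDL 41: wL⁴/(8EI) = 146375/EI
  clockwise couple 140 at a = 2.17: M₀a(2L − a)/(2EI) = 3620/EI
  δ_0 = 161028/EI
Tip deflection under a unit load at E: L³/(3EI) = 732.3/EI.
Compatibility at E: δ_0 − R_E·δ_{EE} = 0, so R_E = 161028/732.3 = 219.9 kN.
Moment equilibrium about D: M_D = Σ(load moments about D) − R_E·L = 4088 − 219.9×13 = 1230 kN·m.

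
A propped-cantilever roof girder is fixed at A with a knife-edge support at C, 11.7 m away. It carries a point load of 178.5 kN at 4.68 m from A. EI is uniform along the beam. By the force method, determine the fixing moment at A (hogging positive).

Take the reaction at C as the redundant and release it; the primary structure is a cantilever fixed at A.
Deflection at C on the released cantilever, summing each load's contribution:
  point load 178.5 at a = 4.68: Pa²(3L − a)/(6EI) = 19822/EI
Flexibility coefficient — unit upward force at C: δ_{CC} = L³/(3EI) = 533.9/EI.
Compatibility at C: δ_0 − R_C·δ_{CC} = 0, so R_C = 19822/533.9 = 37.13 kN.
Moment equilibrium about A: M_A = Σ(load moments about A) − R_C·L = 835.4 − 37.13×11.7 = 401 kN·m.

M_A = 401 kN·m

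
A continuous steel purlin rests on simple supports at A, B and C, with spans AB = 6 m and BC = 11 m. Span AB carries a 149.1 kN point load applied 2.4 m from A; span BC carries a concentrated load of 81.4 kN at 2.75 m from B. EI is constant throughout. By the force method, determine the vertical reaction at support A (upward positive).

Release continuity at B by inserting a hinge; the redundant is the internal moment M_B. The primary structure is two simply-supported spans AB and BC.
Rotations at B on the released spans (each span's end-slope, ×1/EI):
  span AB: point load 149.1 at a = 2.4: Pab(L + a)/(6LEI) = 300.6/EI
  span BC: point load 81.4 at a = 2.75: Pab(L + b)/(6LEI) = 538.6/EI
  relative rotation θ_0 = (300.6 + 538.6)/EI = 839.2/EI
A unit hogging moment at B produces rotation L₁/(3EI) + L₂/(3EI) = 5.667/EI.
Compatibility: M_B·(L₁+L₂)/(3EI) = θ_0, giving M_B = 148.1 kN·m (hogging).
Span AB, ΣM about A with M_B applied at B: R_B^{AB}·6 = 357.8 + 148.1, so R_B^{AB} = 84.32 kN and R_A = 149.1 − 84.32 = 64.78 kN.

R_A = 64.78 kN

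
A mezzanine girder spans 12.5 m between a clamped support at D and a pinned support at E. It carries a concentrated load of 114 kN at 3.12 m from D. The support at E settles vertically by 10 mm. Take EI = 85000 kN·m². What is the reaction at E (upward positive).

Choose R_E as the redundant. The primary structure is the cantilever fixed at D.
Downward deflection at the released point E due to the loads:
  point load 114 at a = 3.12: Pa²(3L − a)/(6EI) = 6359/EI
Tip deflection under a unit load at E: L³/(3EI) = 651/EI.
With EI = 85000 kN·m²: δ_0 = 0.074808 m and δ_{EE} = 0.007659 m/kN.
Compatibility — the beam at E must follow the support down by 0.01 m: δ_0 − R_E·δ_{EE} = 0.01, so R_E = (0.074808 − 0.01)/0.007659 = 8.461 kN.

R_E = 8.461 kN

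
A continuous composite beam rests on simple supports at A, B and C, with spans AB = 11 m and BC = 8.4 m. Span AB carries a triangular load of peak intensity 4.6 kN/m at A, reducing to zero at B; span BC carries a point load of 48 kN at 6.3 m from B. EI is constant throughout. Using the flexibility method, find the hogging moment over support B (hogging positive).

M_B = 38.87 kN·m

Insert a hinge at B; M_B is the redundant, and each span becomes simply supported.
Discontinuity in slope at B on the released structure — sum the simple-span end rotations:
  span AB: triangular load, peak 4.6: 7w₀L³/(360EI) = 119.1/EI
  span BC: point load 48 at a = 6.3: Pab(L + b)/(6LEI) = 132.3/EI
  relative rotation θ_0 = (119.1 + 132.3)/EI = 251.4/EI
A unit hogging moment at B produces rotation L₁/(3EI) + L₂/(3EI) = 6.467/EI.
Compatibility: M_B·(L₁+L₂)/(3EI) = θ_0, giving M_B = 38.87 kN·m (hogging).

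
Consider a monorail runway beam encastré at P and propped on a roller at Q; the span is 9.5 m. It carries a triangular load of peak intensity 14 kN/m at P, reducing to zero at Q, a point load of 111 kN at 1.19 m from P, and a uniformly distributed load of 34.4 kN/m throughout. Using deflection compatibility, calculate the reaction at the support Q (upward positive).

R_Q = 138.4 kN

Remove the prop at Q; the released (primary) structure is a cantilever built in at P.
Deflection at Q on the released cantilever, summing each load's contribution:
  triangular load, peak 14 at the fixed end: w₀L⁴/(30EI) = 3801/EI
  point load 111 at a = 1.19: Pa²(3L − a)/(6EI) = 715.5/EI
  UDL 34.4: wL⁴/(8EI) = 35024/EI
  δ_0 = 39540/EI
Tip deflection under a unit load at Q: L³/(3EI) = 285.8/EI.
Compatibility at Q: δ_0 − R_Q·δ_{QQ} = 0, so R_Q = 39540/285.8 = 138.4 kN.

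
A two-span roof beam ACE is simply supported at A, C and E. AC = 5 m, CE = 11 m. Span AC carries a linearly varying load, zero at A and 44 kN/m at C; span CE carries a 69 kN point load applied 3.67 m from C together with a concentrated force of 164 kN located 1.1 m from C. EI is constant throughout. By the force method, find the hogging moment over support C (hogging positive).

Take M_C as the redundant. Released structure: two simple spans AC and CE with a hinge at C.
End slopes at the hinge C, treating each span as simply supported:
  span AC: triangular load, peak 44: w₀L³/(45EI) = 122.2/EI
  span CE: point load 69 at a = 3.67: Pab(L + b)/(6LEI) = 515.5/EI
  span CE: point load 164 at a = 1.1: Pab(L + b)/(6LEI) = 565.6/EI
  relative rotation θ_0 = (122.2 + 1081)/EI = 1203/EI
A unit hogging moment at C produces rotation L₁/(3EI) + L₂/(3EI) = 5.333/EI.
Compatibility: M_C·(L₁+L₂)/(3EI) = θ_0, giving M_C = 225.6 kN·m (hogging).

M_C = 225.6 kN·m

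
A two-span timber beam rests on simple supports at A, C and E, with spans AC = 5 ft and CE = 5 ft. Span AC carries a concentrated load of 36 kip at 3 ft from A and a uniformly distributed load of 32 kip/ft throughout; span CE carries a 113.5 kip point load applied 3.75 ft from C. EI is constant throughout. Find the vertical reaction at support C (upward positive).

R_C = 170.2 kip

Insert a hinge at C; M_C is the redundant, and each span becomes simply supported.
Rotations at C on the released spans (each span's end-slope, ×1/EI):
  span AC: point load 36 at a = 3: Pab(L + a)/(6LEI) = 57.6/EI
  span AC: UDL 32: wL³/(24EI) = 166.7/EI
  span CE: point load 113.5 at a = 3.75: Pab(L + b)/(6LEI) = 110.8/EI
  relative rotation θ_0 = (224.3 + 110.8)/EI = 335.1/EI
A unit hogging moment at C produces rotation L₁/(3EI) + L₂/(3EI) = 3.333/EI.
Slope continuity at C: θ_0 = M_C·3.333/EI, so M_C = 335.1/3.333 = 100.5 kip·ft (hogging).
Span AC, ΣM about A with M_C applied at C: R_C^{AC}·5 = 508 + 100.5, so R_C^{AC} = 121.7 kip and R_A = 196 − 121.7 = 74.29 kip.
Span CE, ΣM about E: R_C^{CE}·5 = 141.9 + 100.5, so R_C^{CE} = 48.48 kip and R_E = 113.5 − 48.48 = 65.02 kip.
R_C = 121.7 + 48.48 = 170.2 kip.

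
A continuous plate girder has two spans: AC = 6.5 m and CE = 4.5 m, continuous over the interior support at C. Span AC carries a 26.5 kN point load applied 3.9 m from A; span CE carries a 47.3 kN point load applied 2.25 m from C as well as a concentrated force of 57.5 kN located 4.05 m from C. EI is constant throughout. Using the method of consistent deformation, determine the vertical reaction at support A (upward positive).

Take M_C as the redundant. Released structure: two simple spans AC and CE with a hinge at C.
Rotations at C on the released spans (each span's end-slope, ×1/EI):
  span AC: point load 26.5 at a = 3.9: Pab(L + a)/(6LEI) = 71.66/EI
  span CE: point load 47.3 at a = 2.25: Pab(L + b)/(6LEI) = 59.86/EI
  span CE: point load 57.5 at a = 4.05: Pab(L + b)/(6LEI) = 19.21/EI
  relative rotation θ_0 = (71.66 + 79.08)/EI = 150.7/EI
A unit hogging moment at C produces rotation L₁/(3EI) + L₂/(3EI) = 3.667/EI.
Slope continuity at C: θ_0 = M_C·3.667/EI, so M_C = 150.7/3.667 = 41.11 kN·m (hogging).
Span AC, ΣM about A with M_C applied at C: R_C^{AC}·6.5 = 103.3 + 41.11, so R_C^{AC} = 22.22 kN and R_A = 26.5 − 22.22 = 4.276 kN.

R_A = 4.276 kN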